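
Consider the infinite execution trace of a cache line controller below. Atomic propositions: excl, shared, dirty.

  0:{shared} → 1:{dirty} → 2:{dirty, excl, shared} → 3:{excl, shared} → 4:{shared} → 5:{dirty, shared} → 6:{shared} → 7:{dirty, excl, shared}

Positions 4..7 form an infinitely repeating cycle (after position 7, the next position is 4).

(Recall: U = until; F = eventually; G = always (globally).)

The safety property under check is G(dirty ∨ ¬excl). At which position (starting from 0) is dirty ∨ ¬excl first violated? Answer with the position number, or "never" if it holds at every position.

Check dirty ∨ ¬excl at each position in order: 0 ✓, 1 ✓, 2 ✓.
At position 3 the labels are {excl, shared}, so dirty ∨ ¬excl is false there. This is the first violation.

3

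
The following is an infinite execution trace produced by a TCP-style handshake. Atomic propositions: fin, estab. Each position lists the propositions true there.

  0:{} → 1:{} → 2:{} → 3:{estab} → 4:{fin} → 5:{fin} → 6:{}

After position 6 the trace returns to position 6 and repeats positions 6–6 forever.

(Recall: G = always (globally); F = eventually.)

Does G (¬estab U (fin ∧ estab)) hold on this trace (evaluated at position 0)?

No

¬estab U (fin ∧ estab) must hold at every position from 0 onward. It fails at position 0, so G (¬estab U (fin ∧ estab)) is false.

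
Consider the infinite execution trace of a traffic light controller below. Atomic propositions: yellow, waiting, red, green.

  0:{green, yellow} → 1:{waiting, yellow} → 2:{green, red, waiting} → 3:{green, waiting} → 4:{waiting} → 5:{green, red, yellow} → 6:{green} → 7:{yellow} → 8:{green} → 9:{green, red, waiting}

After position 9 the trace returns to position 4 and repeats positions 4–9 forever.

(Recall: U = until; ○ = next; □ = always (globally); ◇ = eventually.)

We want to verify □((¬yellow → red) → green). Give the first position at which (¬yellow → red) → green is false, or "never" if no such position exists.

1

Check (¬yellow → red) → green at each position in order: 0 ✓.
At position 1 the labels are {waiting, yellow}, so (¬yellow → red) → green is false there. This is the first violation.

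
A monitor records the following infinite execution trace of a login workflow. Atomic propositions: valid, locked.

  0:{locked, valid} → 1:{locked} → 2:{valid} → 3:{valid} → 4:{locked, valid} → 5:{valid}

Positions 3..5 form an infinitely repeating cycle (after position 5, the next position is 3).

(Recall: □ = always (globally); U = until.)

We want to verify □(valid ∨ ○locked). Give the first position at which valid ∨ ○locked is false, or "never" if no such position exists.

1

Check valid ∨ ○locked at each position in order: 0 ✓.
At position 1 the labels are {locked} and the next position 2 has {valid}, so valid ∨ ○locked is false there. This is the first violation.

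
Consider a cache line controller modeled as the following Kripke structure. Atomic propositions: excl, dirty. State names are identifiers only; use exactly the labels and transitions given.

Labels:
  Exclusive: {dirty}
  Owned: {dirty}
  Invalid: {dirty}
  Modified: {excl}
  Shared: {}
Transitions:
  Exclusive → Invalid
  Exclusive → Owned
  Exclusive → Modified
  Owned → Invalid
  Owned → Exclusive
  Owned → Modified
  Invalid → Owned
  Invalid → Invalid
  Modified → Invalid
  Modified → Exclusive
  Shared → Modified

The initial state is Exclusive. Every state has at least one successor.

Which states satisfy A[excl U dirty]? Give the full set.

{Exclusive, Owned, Invalid, Modified}

States satisfying excl: {Modified}.
States satisfying dirty: {Exclusive, Owned, Invalid}.
States satisfying A[excl U dirty]: {Exclusive, Owned, Invalid, Modified}.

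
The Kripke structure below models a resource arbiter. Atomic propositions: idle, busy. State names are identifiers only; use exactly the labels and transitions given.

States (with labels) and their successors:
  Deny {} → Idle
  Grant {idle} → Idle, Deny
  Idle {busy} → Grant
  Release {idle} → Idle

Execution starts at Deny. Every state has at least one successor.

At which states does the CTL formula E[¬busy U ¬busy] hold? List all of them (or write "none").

{Deny, Grant, Release}

States satisfying ¬busy: {Deny, Grant, Release}.
States satisfying E[¬busy U ¬busy]: {Deny, Grant, Release}.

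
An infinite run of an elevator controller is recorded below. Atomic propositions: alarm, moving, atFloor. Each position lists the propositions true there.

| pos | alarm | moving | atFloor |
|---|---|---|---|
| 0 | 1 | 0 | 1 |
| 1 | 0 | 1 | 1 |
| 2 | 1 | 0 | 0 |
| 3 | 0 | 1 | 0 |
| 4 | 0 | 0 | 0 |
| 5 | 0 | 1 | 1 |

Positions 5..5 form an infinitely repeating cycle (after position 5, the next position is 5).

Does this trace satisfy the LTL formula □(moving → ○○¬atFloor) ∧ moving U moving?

Violated

moving → ○○¬atFloor must hold at every position from 0 onward. It fails at position 3, so □(moving → ○○¬atFloor) is false.
Positions where moving holds: 1, 3, 5.
Check ○○¬atFloor at each: 1→ok, 3→fails, 5→fails.
Walking from position 0: at position 0, moving has not yet held and moving fails, so moving U moving is false.
At position 0: □(moving → ○○¬atFloor) is false; moving U moving is false; so □(moving → ○○¬atFloor) ∧ moving U moving is false.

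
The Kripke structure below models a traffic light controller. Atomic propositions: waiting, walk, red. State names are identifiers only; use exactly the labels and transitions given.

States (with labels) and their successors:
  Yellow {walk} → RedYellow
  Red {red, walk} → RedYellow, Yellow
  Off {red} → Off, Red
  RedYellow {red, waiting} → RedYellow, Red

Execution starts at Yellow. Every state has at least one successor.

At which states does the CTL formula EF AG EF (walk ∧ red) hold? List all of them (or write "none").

States satisfying AG EF (walk ∧ red): {Yellow, Red, Off, RedYellow}.
States satisfying EF AG EF (walk ∧ red): {Yellow, Red, Off, RedYellow}.

{Yellow, Red, Off, RedYellow}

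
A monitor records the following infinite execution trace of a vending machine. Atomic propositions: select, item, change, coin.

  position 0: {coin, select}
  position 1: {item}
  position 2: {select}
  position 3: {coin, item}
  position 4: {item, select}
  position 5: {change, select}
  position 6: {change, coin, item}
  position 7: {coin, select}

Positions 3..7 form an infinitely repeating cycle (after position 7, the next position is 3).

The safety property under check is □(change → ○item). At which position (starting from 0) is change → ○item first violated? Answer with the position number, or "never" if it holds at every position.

Check change → ○item at each position in order: 0 ✓, 1 ✓, 2 ✓, 3 ✓, 4 ✓, 5 ✓.
At position 6 the labels are {change, coin, item} and the next position 7 has {coin, select}, so change → ○item is false there. This is the first violation.

6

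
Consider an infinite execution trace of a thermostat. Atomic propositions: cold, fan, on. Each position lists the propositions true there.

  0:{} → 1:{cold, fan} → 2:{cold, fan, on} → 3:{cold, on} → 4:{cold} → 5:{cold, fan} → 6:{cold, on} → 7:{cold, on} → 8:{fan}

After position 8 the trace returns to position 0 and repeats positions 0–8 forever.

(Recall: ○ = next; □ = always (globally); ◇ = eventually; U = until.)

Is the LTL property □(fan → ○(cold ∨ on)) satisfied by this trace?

Does not hold

fan → ○(cold ∨ on) must hold at every position from 0 onward. It fails at position 8, so □(fan → ○(cold ∨ on)) is false.
Positions where fan holds: 1, 2, 5, 8.
Check ○(cold ∨ on) at each: 1→ok, 2→ok, 5→ok, 8→fails.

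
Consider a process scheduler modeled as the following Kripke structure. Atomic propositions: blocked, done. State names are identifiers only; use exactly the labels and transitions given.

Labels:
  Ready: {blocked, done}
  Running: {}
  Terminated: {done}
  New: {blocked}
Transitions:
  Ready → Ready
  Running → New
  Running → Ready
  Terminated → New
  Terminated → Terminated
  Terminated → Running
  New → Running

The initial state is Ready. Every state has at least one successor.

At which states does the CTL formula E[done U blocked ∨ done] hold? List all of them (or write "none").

States satisfying done: {Ready, Terminated}.
States satisfying blocked ∨ done: {Ready, Terminated, New}.
States satisfying E[done U blocked ∨ done]: {Ready, Terminated, New}.

{Ready, Terminated, New}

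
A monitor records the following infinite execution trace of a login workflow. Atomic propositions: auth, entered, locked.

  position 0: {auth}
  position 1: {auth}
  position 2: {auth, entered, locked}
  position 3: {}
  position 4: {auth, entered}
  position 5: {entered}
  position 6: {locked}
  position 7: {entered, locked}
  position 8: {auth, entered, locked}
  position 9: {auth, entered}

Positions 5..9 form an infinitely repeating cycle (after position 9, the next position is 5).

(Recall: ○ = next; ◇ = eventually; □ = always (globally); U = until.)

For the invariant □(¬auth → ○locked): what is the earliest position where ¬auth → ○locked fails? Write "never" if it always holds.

Check ¬auth → ○locked at each position in order: 0 ✓, 1 ✓, 2 ✓.
At position 3 the labels are {} and the next position 4 has {auth, entered}, so ¬auth → ○locked is false there. This is the first violation.

3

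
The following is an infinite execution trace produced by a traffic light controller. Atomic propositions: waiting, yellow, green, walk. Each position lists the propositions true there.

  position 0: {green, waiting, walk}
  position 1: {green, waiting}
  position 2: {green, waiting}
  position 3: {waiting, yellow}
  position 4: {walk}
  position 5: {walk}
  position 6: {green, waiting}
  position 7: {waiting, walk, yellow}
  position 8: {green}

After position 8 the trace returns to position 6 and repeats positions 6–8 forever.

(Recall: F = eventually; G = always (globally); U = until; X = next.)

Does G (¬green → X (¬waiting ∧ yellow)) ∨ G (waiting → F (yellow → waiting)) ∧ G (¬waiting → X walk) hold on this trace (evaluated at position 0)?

No

¬green → X (¬waiting ∧ yellow) must hold at every position from 0 onward. It fails at position 3, so G (¬green → X (¬waiting ∧ yellow)) is false.
Positions where ¬green holds: 3, 4, 5, 7.
Check X (¬waiting ∧ yellow) at each: 3→fails, 4→fails, 5→fails, 7→fails.
At position 0: G (¬green → X (¬waiting ∧ yellow)) is false; G (waiting → F (yellow → waiting)) ∧ G (¬waiting → X walk) is false; so G (¬green → X (¬waiting ∧ yellow)) ∨ G (waiting → F (yellow → waiting)) ∧ G (¬waiting → X walk) is false.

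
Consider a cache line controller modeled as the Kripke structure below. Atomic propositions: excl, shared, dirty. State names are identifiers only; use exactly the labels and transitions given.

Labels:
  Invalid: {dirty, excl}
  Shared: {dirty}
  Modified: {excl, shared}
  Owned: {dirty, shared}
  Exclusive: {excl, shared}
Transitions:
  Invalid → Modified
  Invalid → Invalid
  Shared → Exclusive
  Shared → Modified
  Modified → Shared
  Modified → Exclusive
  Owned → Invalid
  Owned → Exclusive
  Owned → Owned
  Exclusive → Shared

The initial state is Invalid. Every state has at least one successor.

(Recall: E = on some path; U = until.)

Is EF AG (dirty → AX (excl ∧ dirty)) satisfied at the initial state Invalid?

States satisfying AG (dirty → AX (excl ∧ dirty)): ∅.
States satisfying EF AG (dirty → AX (excl ∧ dirty)): ∅.
No suitable path/successor from Invalid witnesses the formula.
Invalid ∉ Sat(EF AG (dirty → AX (excl ∧ dirty))).

Does not hold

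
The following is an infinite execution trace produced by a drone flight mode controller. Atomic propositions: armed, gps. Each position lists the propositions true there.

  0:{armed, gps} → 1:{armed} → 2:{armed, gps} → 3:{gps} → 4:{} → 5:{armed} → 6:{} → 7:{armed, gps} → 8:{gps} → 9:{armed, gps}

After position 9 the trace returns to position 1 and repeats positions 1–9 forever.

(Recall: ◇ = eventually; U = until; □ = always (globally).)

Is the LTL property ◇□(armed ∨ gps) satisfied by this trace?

□(armed ∨ gps) is false at every position 0..9, so it never becomes true and ◇□(armed ∨ gps) fails.

No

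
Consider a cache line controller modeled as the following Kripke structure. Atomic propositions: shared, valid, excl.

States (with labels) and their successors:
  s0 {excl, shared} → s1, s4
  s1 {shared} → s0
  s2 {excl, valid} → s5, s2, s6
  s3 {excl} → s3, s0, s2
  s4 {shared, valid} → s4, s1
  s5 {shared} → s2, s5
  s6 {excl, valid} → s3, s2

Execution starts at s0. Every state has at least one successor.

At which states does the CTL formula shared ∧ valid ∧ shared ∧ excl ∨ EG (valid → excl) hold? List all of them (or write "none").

States satisfying shared ∧ valid: {s4}.
States satisfying shared ∧ excl: {s0}.
States satisfying shared ∧ valid ∧ shared ∧ excl: ∅.
States satisfying valid → excl: {s0, s1, s2, s3, s5, s6}.
States satisfying EG (valid → excl): {s0, s1, s2, s3, s5, s6}.
States satisfying shared ∧ valid ∧ shared ∧ excl ∨ EG (valid → excl): {s0, s1, s2, s3, s5, s6}.

{s0, s1, s2, s3, s5, s6}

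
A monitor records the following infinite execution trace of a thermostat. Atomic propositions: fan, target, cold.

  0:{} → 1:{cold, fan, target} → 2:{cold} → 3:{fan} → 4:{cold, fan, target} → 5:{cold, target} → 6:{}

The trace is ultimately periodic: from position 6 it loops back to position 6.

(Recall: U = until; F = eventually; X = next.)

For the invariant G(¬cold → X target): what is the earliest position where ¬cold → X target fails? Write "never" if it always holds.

6

Check ¬cold → X target at each position in order: 0 ✓, 1 ✓, 2 ✓, 3 ✓, 4 ✓, 5 ✓.
At position 6 the labels are {} and the next position 6 has {}, so ¬cold → X target is false there. This is the first violation.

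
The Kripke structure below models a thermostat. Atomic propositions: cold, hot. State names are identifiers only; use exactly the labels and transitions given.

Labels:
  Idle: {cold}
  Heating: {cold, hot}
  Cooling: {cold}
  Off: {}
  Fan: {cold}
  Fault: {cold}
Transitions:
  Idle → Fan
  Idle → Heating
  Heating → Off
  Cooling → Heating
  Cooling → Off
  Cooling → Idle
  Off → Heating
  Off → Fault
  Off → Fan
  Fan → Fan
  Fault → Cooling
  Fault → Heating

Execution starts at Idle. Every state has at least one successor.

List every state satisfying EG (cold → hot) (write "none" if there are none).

States satisfying cold → hot: {Heating, Off}.
States satisfying EG (cold → hot): {Heating, Off}.

{Heating, Off}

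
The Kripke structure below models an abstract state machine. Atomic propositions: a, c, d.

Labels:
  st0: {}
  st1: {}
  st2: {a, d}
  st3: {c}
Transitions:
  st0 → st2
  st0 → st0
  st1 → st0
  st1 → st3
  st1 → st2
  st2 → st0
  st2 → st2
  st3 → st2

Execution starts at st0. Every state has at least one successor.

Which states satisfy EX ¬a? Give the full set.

States satisfying ¬a: {st0, st1, st3}.
States satisfying EX ¬a: {st0, st1, st2}.

{st0, st1, st2}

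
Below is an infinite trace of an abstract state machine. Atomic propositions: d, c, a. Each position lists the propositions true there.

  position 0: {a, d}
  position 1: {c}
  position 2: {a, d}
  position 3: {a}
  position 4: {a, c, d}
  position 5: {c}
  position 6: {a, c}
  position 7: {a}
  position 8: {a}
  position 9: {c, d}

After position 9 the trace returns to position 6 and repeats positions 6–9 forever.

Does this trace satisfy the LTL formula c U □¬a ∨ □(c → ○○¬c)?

Violated

Walking from position 0: at position 0, □¬a has not yet held and c fails, so c U □¬a is false.
c → ○○¬c must hold at every position from 0 onward. It fails at position 4, so □(c → ○○¬c) is false.
Positions where c holds: 1, 4, 5, 6, 9.
Check ○○¬c at each: 1→ok, 4→fails, 5→ok, 6→ok, 9→ok.
At position 0: c U □¬a is false; □(c → ○○¬c) is false; so c U □¬a ∨ □(c → ○○¬c) is false.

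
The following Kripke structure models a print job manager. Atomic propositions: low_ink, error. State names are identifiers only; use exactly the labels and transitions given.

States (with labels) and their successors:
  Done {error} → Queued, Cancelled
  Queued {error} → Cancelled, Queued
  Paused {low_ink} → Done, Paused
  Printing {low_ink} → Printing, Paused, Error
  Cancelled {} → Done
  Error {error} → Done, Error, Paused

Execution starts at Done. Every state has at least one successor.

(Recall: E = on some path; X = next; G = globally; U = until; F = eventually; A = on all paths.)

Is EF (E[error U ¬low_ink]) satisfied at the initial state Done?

Yes

States satisfying E[error U ¬low_ink]: {Done, Queued, Cancelled, Error}.
States satisfying EF (E[error U ¬low_ink]): {Done, Queued, Paused, Printing, Cancelled, Error}.
Some path from Done reaches a state where E[error U ¬low_ink] holds.
Done ∈ Sat(EF (E[error U ¬low_ink])).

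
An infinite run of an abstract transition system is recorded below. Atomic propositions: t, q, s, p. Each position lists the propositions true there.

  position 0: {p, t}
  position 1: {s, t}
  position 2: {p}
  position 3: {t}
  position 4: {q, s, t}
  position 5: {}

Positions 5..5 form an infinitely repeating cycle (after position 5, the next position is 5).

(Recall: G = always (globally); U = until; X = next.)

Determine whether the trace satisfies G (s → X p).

s → X p must hold at every position from 0 onward. It fails at position 4, so G (s → X p) is false.
Positions where s holds: 1, 4.
Check X p at each: 1→ok, 4→fails.

Does not hold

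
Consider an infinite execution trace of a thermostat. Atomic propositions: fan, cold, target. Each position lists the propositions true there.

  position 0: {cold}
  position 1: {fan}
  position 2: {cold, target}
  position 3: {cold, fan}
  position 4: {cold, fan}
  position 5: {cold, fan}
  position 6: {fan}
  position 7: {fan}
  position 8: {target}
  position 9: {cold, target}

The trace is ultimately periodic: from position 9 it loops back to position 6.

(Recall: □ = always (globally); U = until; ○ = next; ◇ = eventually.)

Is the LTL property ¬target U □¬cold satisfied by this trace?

Walking from position 0: at position 2, □¬cold has not yet held and ¬target fails, so ¬target U □¬cold is false.

No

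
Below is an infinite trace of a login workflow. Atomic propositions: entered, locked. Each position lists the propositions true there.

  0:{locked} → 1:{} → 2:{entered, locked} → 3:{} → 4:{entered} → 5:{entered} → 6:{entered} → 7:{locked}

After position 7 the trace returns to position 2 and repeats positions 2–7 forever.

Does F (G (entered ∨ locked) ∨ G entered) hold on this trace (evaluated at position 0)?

Violated

G (entered ∨ locked) ∨ G entered is false at every position 0..7, so it never becomes true and F (G (entered ∨ locked) ∨ G entered) fails.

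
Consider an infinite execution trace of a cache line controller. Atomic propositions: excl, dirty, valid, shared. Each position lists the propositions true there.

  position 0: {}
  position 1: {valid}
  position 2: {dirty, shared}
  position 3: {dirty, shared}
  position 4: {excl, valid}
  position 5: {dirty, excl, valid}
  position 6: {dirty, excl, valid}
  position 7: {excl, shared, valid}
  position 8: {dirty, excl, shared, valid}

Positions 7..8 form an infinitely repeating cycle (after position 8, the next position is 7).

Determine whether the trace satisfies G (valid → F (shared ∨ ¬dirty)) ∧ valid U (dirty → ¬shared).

valid → F (shared ∨ ¬dirty) holds at every position 0..8, and those are all positions ever visited, so G (valid → F (shared ∨ ¬dirty)) holds.
Positions where valid holds: 1, 4, 5, 6, 7, 8.
Check F (shared ∨ ¬dirty) at each: 1→ok, 4→ok, 5→ok, 6→ok, 7→ok, 8→ok.
Walking from position 0: dirty → ¬shared first holds at position 0, and valid holds at every earlier position along the way, so valid U (dirty → ¬shared) holds.
At position 0: G (valid → F (shared ∨ ¬dirty)) is true; valid U (dirty → ¬shared) is true; so G (valid → F (shared ∨ ¬dirty)) ∧ valid U (dirty → ¬shared) is true.

Holds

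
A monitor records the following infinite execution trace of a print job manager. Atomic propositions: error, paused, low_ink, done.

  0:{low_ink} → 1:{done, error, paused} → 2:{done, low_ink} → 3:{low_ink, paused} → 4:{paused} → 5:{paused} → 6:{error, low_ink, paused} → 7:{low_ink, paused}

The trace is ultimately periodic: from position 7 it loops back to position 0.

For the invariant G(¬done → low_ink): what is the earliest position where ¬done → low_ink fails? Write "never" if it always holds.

Check ¬done → low_ink at each position in order: 0 ✓, 1 ✓, 2 ✓, 3 ✓.
At position 4 the labels are {paused}, so ¬done → low_ink is false there. This is the first violation.

4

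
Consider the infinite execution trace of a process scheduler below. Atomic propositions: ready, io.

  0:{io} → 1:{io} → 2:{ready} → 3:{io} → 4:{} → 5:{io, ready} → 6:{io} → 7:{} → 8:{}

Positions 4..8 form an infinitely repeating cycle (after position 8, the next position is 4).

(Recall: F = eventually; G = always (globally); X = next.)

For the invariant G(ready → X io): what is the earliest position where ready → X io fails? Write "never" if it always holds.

never

ready → X io holds at every position 0..8, and those are all the positions the trace ever visits, so the invariant G(ready → X io) is never violated.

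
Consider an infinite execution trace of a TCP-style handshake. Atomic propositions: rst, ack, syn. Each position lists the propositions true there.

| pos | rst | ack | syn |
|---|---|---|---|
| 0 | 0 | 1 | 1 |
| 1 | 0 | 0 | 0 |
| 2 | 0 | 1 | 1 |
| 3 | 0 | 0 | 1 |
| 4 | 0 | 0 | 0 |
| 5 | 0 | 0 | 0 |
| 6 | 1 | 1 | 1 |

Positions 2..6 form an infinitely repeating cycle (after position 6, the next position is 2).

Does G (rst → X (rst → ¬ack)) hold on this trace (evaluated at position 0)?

rst → X (rst → ¬ack) holds at every position 0..6, and those are all positions ever visited, so G (rst → X (rst → ¬ack)) holds.
Positions where rst holds: 6.
Check X (rst → ¬ack) at each: 6→ok.

Yes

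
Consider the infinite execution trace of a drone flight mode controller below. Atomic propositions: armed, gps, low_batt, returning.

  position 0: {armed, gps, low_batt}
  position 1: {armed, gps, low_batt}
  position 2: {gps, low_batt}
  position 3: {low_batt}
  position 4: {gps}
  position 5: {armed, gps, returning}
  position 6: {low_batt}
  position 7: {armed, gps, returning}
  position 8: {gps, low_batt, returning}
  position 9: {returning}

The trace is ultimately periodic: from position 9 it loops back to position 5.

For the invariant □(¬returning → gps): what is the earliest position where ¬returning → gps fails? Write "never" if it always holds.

3

Check ¬returning → gps at each position in order: 0 ✓, 1 ✓, 2 ✓.
At position 3 the labels are {low_batt}, so ¬returning → gps is false there. This is the first violation.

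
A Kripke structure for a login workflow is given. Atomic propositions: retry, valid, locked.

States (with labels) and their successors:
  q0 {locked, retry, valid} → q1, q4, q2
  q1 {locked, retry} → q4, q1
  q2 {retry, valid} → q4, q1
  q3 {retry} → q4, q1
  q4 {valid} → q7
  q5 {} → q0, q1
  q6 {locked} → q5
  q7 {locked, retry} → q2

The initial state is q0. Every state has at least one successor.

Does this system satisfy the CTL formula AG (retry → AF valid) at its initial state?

States satisfying retry → AF valid: {q0, q2, q4, q5, q6, q7}.
States satisfying AG (retry → AF valid): ∅.
q1 is reachable from q0 and violates retry → AF valid, so AG fails at q0.
q0 ∉ Sat(AG (retry → AF valid)).

Violated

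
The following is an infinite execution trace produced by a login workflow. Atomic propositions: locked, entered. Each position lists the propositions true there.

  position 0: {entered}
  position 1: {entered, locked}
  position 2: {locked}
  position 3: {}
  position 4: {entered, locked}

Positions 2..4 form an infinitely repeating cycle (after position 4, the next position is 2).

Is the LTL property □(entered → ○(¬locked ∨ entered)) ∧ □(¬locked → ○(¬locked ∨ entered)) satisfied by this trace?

entered → ○(¬locked ∨ entered) must hold at every position from 0 onward. It fails at position 1, so □(entered → ○(¬locked ∨ entered)) is false.
Positions where entered holds: 0, 1, 4.
Check ○(¬locked ∨ entered) at each: 0→ok, 1→fails, 4→fails.
¬locked → ○(¬locked ∨ entered) holds at every position 0..4, and those are all positions ever visited, so □(¬locked → ○(¬locked ∨ entered)) holds.
Positions where ¬locked holds: 0, 3.
Check ○(¬locked ∨ entered) at each: 0→ok, 3→ok.
At position 0: □(entered → ○(¬locked ∨ entered)) is false; □(¬locked → ○(¬locked ∨ entered)) is true; so □(entered → ○(¬locked ∨ entered)) ∧ □(¬locked → ○(¬locked ∨ entered)) is false.

No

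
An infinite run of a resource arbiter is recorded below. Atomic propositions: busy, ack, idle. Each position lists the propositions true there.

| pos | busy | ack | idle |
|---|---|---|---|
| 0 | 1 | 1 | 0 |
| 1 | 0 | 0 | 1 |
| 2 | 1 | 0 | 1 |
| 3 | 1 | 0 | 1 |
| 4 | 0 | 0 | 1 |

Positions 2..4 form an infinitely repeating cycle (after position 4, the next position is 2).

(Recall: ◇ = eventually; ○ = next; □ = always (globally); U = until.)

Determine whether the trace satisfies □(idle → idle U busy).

idle → idle U busy holds at every position 0..4, and those are all positions ever visited, so □(idle → idle U busy) holds.
Positions where idle holds: 1, 2, 3, 4.
Check idle U busy at each: 1→ok, 2→ok, 3→ok, 4→ok.

Holds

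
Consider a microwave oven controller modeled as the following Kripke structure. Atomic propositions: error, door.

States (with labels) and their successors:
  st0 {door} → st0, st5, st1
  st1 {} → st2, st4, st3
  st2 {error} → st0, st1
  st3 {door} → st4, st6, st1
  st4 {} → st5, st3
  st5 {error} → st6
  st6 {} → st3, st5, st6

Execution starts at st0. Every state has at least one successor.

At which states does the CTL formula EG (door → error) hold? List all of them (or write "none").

{st1, st2, st4, st5, st6}

States satisfying door → error: {st1, st2, st4, st5, st6}.
States satisfying EG (door → error): {st1, st2, st4, st5, st6}.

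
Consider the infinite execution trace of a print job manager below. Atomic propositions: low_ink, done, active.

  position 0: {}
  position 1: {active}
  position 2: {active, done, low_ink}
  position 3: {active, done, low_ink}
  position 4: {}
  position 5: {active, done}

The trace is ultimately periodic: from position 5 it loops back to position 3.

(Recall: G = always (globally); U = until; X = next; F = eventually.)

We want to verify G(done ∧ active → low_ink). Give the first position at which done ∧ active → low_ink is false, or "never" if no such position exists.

Check done ∧ active → low_ink at each position in order: 0 ✓, 1 ✓, 2 ✓, 3 ✓, 4 ✓.
At position 5 the labels are {active, done}, so done ∧ active → low_ink is false there. This is the first violation.

5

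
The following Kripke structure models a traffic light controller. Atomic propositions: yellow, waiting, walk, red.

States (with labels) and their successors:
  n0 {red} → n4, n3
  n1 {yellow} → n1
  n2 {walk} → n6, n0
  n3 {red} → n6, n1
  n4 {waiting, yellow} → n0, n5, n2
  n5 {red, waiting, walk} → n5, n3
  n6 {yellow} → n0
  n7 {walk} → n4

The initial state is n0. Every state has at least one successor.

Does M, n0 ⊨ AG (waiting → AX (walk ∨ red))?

States satisfying waiting → AX (walk ∨ red): {n0, n1, n2, n3, n4, n5, n6, n7}.
States satisfying AG (waiting → AX (walk ∨ red)): {n0, n1, n2, n3, n4, n5, n6, n7}.
Every state reachable from n0 satisfies waiting → AX (walk ∨ red).
n0 ∈ Sat(AG (waiting → AX (walk ∨ red))).

Satisfied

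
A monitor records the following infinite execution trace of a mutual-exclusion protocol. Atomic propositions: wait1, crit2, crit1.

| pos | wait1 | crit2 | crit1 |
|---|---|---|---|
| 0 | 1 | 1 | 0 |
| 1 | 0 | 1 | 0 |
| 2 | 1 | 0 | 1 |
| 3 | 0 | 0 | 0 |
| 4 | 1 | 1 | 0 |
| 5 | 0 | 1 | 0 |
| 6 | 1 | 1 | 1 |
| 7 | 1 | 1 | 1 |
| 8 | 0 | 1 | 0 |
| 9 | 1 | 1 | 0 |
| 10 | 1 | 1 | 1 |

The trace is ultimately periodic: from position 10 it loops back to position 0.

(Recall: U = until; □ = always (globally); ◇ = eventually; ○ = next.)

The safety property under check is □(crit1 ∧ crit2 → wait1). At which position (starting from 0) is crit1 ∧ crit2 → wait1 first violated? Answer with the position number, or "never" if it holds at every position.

never

crit1 ∧ crit2 → wait1 holds at every position 0..10, and those are all the positions the trace ever visits, so the invariant □(crit1 ∧ crit2 → wait1) is never violated.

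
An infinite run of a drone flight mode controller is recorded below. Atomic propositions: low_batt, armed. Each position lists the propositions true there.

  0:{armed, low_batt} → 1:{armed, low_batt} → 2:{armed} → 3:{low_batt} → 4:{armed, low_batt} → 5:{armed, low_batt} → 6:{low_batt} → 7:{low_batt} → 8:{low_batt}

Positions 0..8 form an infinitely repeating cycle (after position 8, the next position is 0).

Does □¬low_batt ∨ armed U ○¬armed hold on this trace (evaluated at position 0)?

¬low_batt must hold at every position from 0 onward. It fails at position 0, so □¬low_batt is false.
Walking from position 0: ○¬armed first holds at position 2, and armed holds at every earlier position along the way, so armed U ○¬armed holds.
At position 0: □¬low_batt is false; armed U ○¬armed is true; so □¬low_batt ∨ armed U ○¬armed is true.

Holds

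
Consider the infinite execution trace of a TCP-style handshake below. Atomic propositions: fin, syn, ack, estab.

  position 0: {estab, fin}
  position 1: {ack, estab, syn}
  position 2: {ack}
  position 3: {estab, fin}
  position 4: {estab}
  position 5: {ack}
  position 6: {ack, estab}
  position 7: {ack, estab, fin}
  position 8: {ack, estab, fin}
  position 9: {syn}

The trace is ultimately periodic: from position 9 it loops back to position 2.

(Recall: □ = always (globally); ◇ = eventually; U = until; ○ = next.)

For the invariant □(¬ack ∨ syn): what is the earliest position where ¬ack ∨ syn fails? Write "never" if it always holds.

2

Check ¬ack ∨ syn at each position in order: 0 ✓, 1 ✓.
At position 2 the labels are {ack}, so ¬ack ∨ syn is false there. This is the first violation.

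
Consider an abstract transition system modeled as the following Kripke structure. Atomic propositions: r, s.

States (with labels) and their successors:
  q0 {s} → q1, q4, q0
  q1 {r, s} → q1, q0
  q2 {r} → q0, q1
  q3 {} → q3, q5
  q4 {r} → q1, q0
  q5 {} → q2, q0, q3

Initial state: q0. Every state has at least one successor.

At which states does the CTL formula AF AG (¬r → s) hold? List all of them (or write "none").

{q0, q1, q2, q4}

States satisfying AG (¬r → s): {q0, q1, q2, q4}.
States satisfying AF AG (¬r → s): {q0, q1, q2, q4}.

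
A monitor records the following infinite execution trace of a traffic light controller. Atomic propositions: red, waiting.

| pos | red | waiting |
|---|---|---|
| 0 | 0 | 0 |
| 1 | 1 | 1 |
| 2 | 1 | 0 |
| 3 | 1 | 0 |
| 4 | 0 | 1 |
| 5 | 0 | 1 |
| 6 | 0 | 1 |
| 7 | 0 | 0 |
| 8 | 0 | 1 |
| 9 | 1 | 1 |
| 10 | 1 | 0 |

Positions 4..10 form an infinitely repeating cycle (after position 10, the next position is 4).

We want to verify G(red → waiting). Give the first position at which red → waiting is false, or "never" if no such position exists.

Check red → waiting at each position in order: 0 ✓, 1 ✓.
At position 2 the labels are {red}, so red → waiting is false there. This is the first violation.

2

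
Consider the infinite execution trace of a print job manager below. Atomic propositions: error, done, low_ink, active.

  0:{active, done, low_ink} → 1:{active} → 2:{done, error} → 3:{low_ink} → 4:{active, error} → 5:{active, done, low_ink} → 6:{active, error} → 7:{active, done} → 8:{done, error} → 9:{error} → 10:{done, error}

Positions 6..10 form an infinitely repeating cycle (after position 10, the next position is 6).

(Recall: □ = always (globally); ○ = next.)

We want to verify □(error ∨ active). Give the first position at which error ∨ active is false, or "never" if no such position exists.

Check error ∨ active at each position in order: 0 ✓, 1 ✓, 2 ✓.
At position 3 the labels are {low_ink}, so error ∨ active is false there. This is the first violation.

3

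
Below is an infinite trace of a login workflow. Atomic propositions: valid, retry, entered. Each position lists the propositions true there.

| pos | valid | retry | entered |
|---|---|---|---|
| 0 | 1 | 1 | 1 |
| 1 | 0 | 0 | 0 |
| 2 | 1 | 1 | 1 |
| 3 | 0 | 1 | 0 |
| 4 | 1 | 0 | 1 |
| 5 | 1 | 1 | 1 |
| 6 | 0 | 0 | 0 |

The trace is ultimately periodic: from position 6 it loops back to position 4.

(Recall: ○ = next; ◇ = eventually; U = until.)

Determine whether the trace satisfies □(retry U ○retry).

retry U ○retry must hold at every position from 0 onward. It fails at position 5, so □(retry U ○retry) is false.

No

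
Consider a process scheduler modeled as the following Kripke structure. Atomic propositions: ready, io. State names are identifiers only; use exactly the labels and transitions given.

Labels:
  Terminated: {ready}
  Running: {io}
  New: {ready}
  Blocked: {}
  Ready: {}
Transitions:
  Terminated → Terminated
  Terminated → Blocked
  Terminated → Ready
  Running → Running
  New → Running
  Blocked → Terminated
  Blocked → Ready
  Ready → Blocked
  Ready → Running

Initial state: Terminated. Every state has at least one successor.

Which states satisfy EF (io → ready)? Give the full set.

States satisfying io → ready: {Terminated, New, Blocked, Ready}.
States satisfying EF (io → ready): {Terminated, New, Blocked, Ready}.

{Terminated, New, Blocked, Ready}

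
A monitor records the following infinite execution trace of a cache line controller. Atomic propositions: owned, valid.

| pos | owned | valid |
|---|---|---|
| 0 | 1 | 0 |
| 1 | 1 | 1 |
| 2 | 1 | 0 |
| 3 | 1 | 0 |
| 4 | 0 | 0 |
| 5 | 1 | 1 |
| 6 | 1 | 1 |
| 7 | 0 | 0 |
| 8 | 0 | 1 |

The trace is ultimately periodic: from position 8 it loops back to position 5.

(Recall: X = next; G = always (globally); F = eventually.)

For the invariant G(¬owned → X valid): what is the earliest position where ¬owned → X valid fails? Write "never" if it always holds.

¬owned → X valid holds at every position 0..8, and those are all the positions the trace ever visits, so the invariant G(¬owned → X valid) is never violated.

never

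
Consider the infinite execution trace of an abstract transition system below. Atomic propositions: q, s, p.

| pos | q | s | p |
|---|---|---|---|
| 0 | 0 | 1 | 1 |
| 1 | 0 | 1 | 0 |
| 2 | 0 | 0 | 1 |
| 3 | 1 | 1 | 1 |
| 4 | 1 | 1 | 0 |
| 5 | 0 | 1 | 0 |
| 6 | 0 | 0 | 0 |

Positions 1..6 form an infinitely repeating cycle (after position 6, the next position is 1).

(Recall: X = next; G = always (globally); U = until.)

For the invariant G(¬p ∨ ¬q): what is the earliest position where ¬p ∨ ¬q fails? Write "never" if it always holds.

3

Check ¬p ∨ ¬q at each position in order: 0 ✓, 1 ✓, 2 ✓.
At position 3 the labels are {p, q, s}, so ¬p ∨ ¬q is false there. This is the first violation.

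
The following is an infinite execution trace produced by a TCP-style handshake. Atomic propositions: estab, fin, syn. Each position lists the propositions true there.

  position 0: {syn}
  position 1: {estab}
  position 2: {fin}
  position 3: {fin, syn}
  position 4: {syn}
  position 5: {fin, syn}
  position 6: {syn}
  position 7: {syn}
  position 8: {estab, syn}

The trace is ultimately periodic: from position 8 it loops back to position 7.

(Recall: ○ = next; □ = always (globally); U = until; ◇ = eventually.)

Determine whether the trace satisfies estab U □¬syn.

Violated

Walking from position 0: at position 0, □¬syn has not yet held and estab fails, so estab U □¬syn is false.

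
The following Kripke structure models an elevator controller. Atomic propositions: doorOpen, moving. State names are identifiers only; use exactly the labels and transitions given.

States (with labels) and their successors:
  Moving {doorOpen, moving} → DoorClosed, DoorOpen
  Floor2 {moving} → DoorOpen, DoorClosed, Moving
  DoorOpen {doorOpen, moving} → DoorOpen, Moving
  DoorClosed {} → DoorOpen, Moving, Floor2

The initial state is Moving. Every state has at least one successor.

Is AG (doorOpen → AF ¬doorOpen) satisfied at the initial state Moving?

States satisfying doorOpen → AF ¬doorOpen: {Floor2, DoorClosed}.
States satisfying AG (doorOpen → AF ¬doorOpen): ∅.
DoorOpen is reachable from Moving and violates doorOpen → AF ¬doorOpen, so AG fails at Moving.
Moving ∉ Sat(AG (doorOpen → AF ¬doorOpen)).

No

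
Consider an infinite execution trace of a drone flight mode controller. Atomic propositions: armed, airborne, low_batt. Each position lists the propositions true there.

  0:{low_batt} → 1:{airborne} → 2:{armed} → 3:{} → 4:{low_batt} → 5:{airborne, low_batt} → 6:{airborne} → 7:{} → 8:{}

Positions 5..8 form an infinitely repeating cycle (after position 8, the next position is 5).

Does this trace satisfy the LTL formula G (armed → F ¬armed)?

armed → F ¬armed holds at every position 0..8, and those are all positions ever visited, so G (armed → F ¬armed) holds.
Positions where armed holds: 2.
Check F ¬armed at each: 2→ok.

Yes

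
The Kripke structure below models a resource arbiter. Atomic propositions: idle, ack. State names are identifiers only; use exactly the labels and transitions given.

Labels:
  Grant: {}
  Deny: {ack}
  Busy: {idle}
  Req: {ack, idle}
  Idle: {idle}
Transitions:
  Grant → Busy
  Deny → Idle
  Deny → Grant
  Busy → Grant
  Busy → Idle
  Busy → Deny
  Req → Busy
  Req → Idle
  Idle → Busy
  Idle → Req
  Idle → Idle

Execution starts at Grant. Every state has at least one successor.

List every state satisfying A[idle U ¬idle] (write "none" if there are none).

States satisfying idle: {Busy, Req, Idle}.
States satisfying ¬idle: {Grant, Deny}.
States satisfying A[idle U ¬idle]: {Grant, Deny}.

{Grant, Deny}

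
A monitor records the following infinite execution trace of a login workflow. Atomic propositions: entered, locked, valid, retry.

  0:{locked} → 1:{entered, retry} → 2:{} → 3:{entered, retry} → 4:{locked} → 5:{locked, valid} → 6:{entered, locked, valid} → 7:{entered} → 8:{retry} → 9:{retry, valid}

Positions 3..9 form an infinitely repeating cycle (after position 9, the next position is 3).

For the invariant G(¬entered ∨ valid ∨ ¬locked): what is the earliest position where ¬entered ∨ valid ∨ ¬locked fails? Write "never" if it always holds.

never

¬entered ∨ valid ∨ ¬locked holds at every position 0..9, and those are all the positions the trace ever visits, so the invariant G(¬entered ∨ valid ∨ ¬locked) is never violated.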